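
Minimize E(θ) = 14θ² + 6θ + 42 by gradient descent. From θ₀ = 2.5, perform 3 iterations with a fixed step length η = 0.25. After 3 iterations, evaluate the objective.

4812274.5

E′(θ) = 28θ + 6
Step 1: E′(2.5) = 76; θ₁ = 2.5 − 0.25·76 = -16.5
Step 2: E′(-16.5) = -456; θ₂ = -16.5 − 0.25·(-456) = 97.5
Step 3: E′(97.5) = 2736; θ₃ = 97.5 − 0.25·2736 = -586.5
E(-586.5) = 4812274.5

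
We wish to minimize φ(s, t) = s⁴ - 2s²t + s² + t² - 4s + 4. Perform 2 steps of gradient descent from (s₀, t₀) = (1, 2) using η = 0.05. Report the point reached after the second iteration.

∇φ = (4s³ - 4st + 2s - 4, -2s² + 2t)
(s₁, t₁) = (1, 2) − 0.05·(-6, 2) = (1.3, 1.9)
(s₂, t₂) = (1.3, 1.9) − 0.05·(-2.492, 0.42) = (1.4246, 1.879)

(1.4246, 1.879)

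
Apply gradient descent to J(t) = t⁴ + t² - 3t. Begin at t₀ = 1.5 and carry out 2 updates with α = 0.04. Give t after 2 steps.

J′(t) = 4t³ + 2t - 3
t₁ = 1.5 − 0.04·13.5 = 0.96
t₂ = 0.96 − 0.04·2.458944 = 0.86164224

0.86164224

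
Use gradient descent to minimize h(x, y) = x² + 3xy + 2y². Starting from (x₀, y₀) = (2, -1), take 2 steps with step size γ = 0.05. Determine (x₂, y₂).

(1.92, -1.1725)

∇h = (2x + 3y, 3x + 4y)
(x₁, y₁) = (2, -1) − 0.05·(1, 2) = (1.95, -1.1)
(x₂, y₂) = (1.95, -1.1) − 0.05·(0.6, 1.45) = (1.92, -1.1725)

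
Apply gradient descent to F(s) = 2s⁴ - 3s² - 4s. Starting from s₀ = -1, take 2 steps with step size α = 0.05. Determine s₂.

F′(s) = 8s³ - 6s - 4
s₁ = -1 − 0.05·(-6) = -0.7
s₂ = -0.7 − 0.05·(-2.544) = -0.5728

-0.5728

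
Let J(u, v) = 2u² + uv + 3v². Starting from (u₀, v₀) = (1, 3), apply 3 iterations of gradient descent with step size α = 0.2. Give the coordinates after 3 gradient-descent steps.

∇J = (4u + v, u + 6v)
(u₁, v₁) = (1, 3) − 0.2·(7, 19) = (-0.4, -0.8)
(u₂, v₂) = (-0.4, -0.8) − 0.2·(-2.4, -5.2) = (0.08, 0.24)
(u₃, v₃) = (0.08, 0.24) − 0.2·(0.56, 1.52) = (-0.032, -0.064)

(-0.032, -0.064)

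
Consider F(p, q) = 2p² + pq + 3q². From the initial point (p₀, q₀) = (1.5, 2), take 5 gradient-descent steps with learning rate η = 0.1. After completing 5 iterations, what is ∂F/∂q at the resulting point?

∇F = (4p + q, p + 6q)
(p₁, q₁) = (1.5, 2) − 0.1·(8, 13.5) = (0.7, 0.65)
(p₂, q₂) = (0.7, 0.65) − 0.1·(3.45, 4.6) = (0.355, 0.19)
(p₃, q₃) = (0.355, 0.19) − 0.1·(1.61, 1.495) = (0.194, 0.0405)
(p₄, q₄) = (0.194, 0.0405) − 0.1·(0.8165, 0.437) = (0.11235, -0.0032)
(p₅, q₅) = (0.11235, -0.0032) − 0.1·(0.4462, 0.09315) = (0.06773, -0.012515)
∂F/∂q at (0.06773, -0.012515) = -0.00736

-0.00736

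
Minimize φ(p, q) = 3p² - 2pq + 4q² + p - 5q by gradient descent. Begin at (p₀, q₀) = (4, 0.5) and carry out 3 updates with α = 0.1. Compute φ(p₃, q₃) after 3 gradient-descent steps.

-1.036128

∇φ = (6p - 2q + 1, -2p + 8q - 5)
Step 1: at (4, 0.5), ∇φ = (24, -9) → (4, 0.5) − 0.1·(24, -9) = (1.6, 1.4)
Step 2: at (1.6, 1.4), ∇φ = (7.8, 3) → (1.6, 1.4) − 0.1·(7.8, 3) = (0.82, 1.1)
Step 3: at (0.82, 1.1), ∇φ = (3.72, 2.16) → (0.82, 1.1) − 0.1·(3.72, 2.16) = (0.448, 0.884)
φ(0.448, 0.884) = -1.036128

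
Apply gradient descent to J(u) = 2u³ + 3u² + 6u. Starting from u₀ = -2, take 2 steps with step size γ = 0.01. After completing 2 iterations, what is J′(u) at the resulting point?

26.031235142016

J′(u) = 6u² + 6u + 6
u₁ = -2 − 0.01·18 = -2.18
u₂ = -2.18 − 0.01·21.4344 = -2.394344
J′(u) at (-2.394344) = 26.031235142016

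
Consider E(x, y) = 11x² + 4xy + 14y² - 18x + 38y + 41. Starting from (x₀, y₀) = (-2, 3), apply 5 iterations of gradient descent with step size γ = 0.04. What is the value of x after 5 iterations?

∇E = (22x + 4y - 18, 4x + 28y + 38)
(x₁, y₁) = (-2, 3) − 0.04·(-50, 114) = (0, -1.56)
(x₂, y₂) = (0, -1.56) − 0.04·(-24.24, -5.68) = (0.9696, -1.3328)
(x₃, y₃) = (0.9696, -1.3328) − 0.04·(-2, 4.56) = (1.0496, -1.5152)
(x₄, y₄) = (1.0496, -1.5152) − 0.04·(-0.9696, -0.2272) = (1.088384, -1.506112)
(x₅, y₅) = (1.088384, -1.506112) − 0.04·(-0.08, 0.1824) = (1.091584, -1.513408)
x = 1.091584

1.091584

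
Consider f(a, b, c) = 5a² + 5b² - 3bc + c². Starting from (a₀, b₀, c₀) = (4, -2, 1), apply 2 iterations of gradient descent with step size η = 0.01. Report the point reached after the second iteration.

∇f = (10a, 10b - 3c, -3b + 2c)
Step 1: at (4, -2, 1), ∇f = (40, -23, 8) → (4, -2, 1) − 0.01·(40, -23, 8) = (3.6, -1.77, 0.92)
Step 2: at (3.6, -1.77, 0.92), ∇f = (36, -20.46, 7.15) → (3.6, -1.77, 0.92) − 0.01·(36, -20.46, 7.15) = (3.24, -1.5654, 0.8485)

(3.24, -1.5654, 0.8485)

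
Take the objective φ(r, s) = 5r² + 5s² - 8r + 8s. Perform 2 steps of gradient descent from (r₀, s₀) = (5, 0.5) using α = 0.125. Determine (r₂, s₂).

∇φ = (10r - 8, 10s + 8)
(r₁, s₁) = (5, 0.5) − 0.125·(42, 13) = (-0.25, -1.125)
(r₂, s₂) = (-0.25, -1.125) − 0.125·(-10.5, -3.25) = (1.0625, -0.71875)

(1.0625, -0.71875)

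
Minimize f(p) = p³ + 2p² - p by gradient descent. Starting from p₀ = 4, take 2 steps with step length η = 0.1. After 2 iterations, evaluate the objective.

-4.259470363

f′(p) = 3p² + 4p - 1
p₁ = 4 − 0.1·63 = -2.3
p₂ = -2.3 − 0.1·5.67 = -2.867
f(-2.867) = -4.259470363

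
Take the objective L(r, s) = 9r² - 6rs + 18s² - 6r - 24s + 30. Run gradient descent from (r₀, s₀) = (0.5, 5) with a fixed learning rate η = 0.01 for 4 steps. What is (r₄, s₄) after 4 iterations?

∇L = (18r - 6s - 6, -6r + 36s - 24)
Step 1: at (0.5, 5), ∇L = (-27, 153) → (0.5, 5) − 0.01·(-27, 153) = (0.77, 3.47)
Step 2: at (0.77, 3.47), ∇L = (-12.96, 96.3) → (0.77, 3.47) − 0.01·(-12.96, 96.3) = (0.8996, 2.507)
Step 3: at (0.8996, 2.507), ∇L = (-4.8492, 60.8544) → (0.8996, 2.507) − 0.01·(-4.8492, 60.8544) = (0.948092, 1.898456)
Step 4: at (0.948092, 1.898456), ∇L = (-0.32508, 38.655864) → (0.948092, 1.898456) − 0.01·(-0.32508, 38.655864) = (0.9513428, 1.51189736)

(0.9513428, 1.51189736)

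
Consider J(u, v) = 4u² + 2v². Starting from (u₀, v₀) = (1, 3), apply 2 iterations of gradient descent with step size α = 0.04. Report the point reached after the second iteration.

(0.4624, 2.1168)

∇J = (8u, 4v)
Step 1: at (1, 3), ∇J = (8, 12) → (1, 3) − 0.04·(8, 12) = (0.68, 2.52)
Step 2: at (0.68, 2.52), ∇J = (5.44, 10.08) → (0.68, 2.52) − 0.04·(5.44, 10.08) = (0.4624, 2.1168)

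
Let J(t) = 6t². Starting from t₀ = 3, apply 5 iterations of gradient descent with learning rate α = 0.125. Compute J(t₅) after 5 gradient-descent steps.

J′(t) = 12t
Step 1: J′(3) = 36; t₁ = 3 − 0.125·36 = -1.5
Step 2: J′(-1.5) = -18; t₂ = -1.5 − 0.125·(-18) = 0.75
Step 3: J′(0.75) = 9; t₃ = 0.75 − 0.125·9 = -0.375
Step 4: J′(-0.375) = -4.5; t₄ = -0.375 − 0.125·(-4.5) = 0.1875
Step 5: J′(0.1875) = 2.25; t₅ = 0.1875 − 0.125·2.25 = -0.09375
J(-0.09375) = 0.052734375

0.052734375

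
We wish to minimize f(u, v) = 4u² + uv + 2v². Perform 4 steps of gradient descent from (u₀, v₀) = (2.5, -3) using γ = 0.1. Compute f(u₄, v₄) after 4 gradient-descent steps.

∇f = (8u + v, u + 4v)
(u₁, v₁) = (2.5, -3) − 0.1·(17, -9.5) = (0.8, -2.05)
(u₂, v₂) = (0.8, -2.05) − 0.1·(4.35, -7.4) = (0.365, -1.31)
(u₃, v₃) = (0.365, -1.31) − 0.1·(1.61, -4.875) = (0.204, -0.8225)
(u₄, v₄) = (0.204, -0.8225) − 0.1·(0.8095, -3.086) = (0.12305, -0.5139)
f(0.12305, -0.5139) = 0.525516235

0.525516235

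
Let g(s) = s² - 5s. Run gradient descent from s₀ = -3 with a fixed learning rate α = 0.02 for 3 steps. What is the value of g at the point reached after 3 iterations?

17.428423138304

g′(s) = 2s - 5
Step 1: g′(-3) = -11; s₁ = -3 − 0.02·(-11) = -2.78
Step 2: g′(-2.78) = -10.56; s₂ = -2.78 − 0.02·(-10.56) = -2.5688
Step 3: g′(-2.5688) = -10.1376; s₃ = -2.5688 − 0.02·(-10.1376) = -2.366048
g(-2.366048) = 17.428423138304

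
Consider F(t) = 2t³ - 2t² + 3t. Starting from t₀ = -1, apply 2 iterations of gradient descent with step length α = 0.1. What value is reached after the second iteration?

F′(t) = 6t² - 4t + 3
t₁ = -1 − 0.1·13 = -2.3
t₂ = -2.3 − 0.1·43.94 = -6.694

-6.694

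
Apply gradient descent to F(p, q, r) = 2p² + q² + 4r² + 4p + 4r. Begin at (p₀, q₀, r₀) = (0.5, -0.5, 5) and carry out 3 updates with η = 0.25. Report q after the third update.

∇F = (4p + 4, 2q, 8r + 4)
Step 1: at (0.5, -0.5, 5), ∇F = (6, -1, 44) → (0.5, -0.5, 5) − 0.25·(6, -1, 44) = (-1, -0.25, -6)
Step 2: at (-1, -0.25, -6), ∇F = (0, -0.5, -44) → (-1, -0.25, -6) − 0.25·(0, -0.5, -44) = (-1, -0.125, 5)
Step 3: at (-1, -0.125, 5), ∇F = (0, -0.25, 44) → (-1, -0.125, 5) − 0.25·(0, -0.25, 44) = (-1, -0.0625, -6)
q = -0.0625

-0.0625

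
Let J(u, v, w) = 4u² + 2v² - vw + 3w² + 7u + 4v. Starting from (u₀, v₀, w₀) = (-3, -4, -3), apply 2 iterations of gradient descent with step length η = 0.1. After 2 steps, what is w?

∇J = (8u + 7, 4v - w + 4, -v + 6w)
Step 1: at (-3, -4, -3), ∇J = (-17, -9, -14) → (-3, -4, -3) − 0.1·(-17, -9, -14) = (-1.3, -3.1, -1.6)
Step 2: at (-1.3, -3.1, -1.6), ∇J = (-3.4, -6.8, -6.5) → (-1.3, -3.1, -1.6) − 0.1·(-3.4, -6.8, -6.5) = (-0.96, -2.42, -0.95)
w = -0.95

-0.95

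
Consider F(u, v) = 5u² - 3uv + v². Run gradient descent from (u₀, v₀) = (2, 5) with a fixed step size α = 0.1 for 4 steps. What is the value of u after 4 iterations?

1.1154

∇F = (10u - 3v, -3u + 2v)
Step 1: at (2, 5), ∇F = (5, 4) → (2, 5) − 0.1·(5, 4) = (1.5, 4.6)
Step 2: at (1.5, 4.6), ∇F = (1.2, 4.7) → (1.5, 4.6) − 0.1·(1.2, 4.7) = (1.38, 4.13)
Step 3: at (1.38, 4.13), ∇F = (1.41, 4.12) → (1.38, 4.13) − 0.1·(1.41, 4.12) = (1.239, 3.718)
Step 4: at (1.239, 3.718), ∇F = (1.236, 3.719) → (1.239, 3.718) − 0.1·(1.236, 3.719) = (1.1154, 3.3461)
u = 1.1154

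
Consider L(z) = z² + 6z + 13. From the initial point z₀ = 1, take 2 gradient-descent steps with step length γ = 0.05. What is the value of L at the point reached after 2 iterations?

L′(z) = 2z + 6
z₁ = 1 − 0.05·8 = 0.6
z₂ = 0.6 − 0.05·7.2 = 0.24
L(0.24) = 14.4976

14.4976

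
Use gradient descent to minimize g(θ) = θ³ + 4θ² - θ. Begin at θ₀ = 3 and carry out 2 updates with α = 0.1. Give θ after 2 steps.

-1.5

g′(θ) = 3θ² + 8θ - 1
Step 1: g′(3) = 50; θ₁ = 3 − 0.1·50 = -2
Step 2: g′(-2) = -5; θ₂ = -2 − 0.1·(-5) = -1.5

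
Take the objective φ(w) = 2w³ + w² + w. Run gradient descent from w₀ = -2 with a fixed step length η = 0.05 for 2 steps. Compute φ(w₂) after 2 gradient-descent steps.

-322.94268405021875

φ′(w) = 6w² + 2w + 1
Step 1: φ′(-2) = 21; w₁ = -2 − 0.05·21 = -3.05
Step 2: φ′(-3.05) = 50.715; w₂ = -3.05 − 0.05·50.715 = -5.58575
φ(-5.58575) = -322.94268405021875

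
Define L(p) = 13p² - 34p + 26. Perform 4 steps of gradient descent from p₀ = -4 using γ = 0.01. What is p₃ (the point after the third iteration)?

L′(p) = 26p - 34
p₁ = -4 − 0.01·(-138) = -2.62
p₂ = -2.62 − 0.01·(-102.12) = -1.5988
p₃ = -1.5988 − 0.01·(-75.5688) = -0.843112

-0.843112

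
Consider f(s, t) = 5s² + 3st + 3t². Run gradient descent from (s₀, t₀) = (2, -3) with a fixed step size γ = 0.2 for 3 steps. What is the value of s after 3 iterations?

∇f = (10s + 3t, 3s + 6t)
(s₁, t₁) = (2, -3) − 0.2·(11, -12) = (-0.2, -0.6)
(s₂, t₂) = (-0.2, -0.6) − 0.2·(-3.8, -4.2) = (0.56, 0.24)
(s₃, t₃) = (0.56, 0.24) − 0.2·(6.32, 3.12) = (-0.704, -0.384)
s = -0.704

-0.704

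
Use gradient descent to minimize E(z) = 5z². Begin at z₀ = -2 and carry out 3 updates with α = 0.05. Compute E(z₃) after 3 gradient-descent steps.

0.3125

E′(z) = 10z
z₁ = -2 − 0.05·(-20) = -1
z₂ = -1 − 0.05·(-10) = -0.5
z₃ = -0.5 − 0.05·(-5) = -0.25
E(-0.25) = 0.3125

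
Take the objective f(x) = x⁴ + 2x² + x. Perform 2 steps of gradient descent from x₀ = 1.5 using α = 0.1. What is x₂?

f′(x) = 4x³ + 4x + 1
x₁ = 1.5 − 0.1·20.5 = -0.55
x₂ = -0.55 − 0.1·(-1.8655) = -0.36345

-0.36345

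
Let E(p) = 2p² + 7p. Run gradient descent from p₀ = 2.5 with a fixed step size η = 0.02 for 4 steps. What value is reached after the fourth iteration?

1.29467008

E′(p) = 4p + 7
p₁ = 2.5 − 0.02·17 = 2.16
p₂ = 2.16 − 0.02·15.64 = 1.8472
p₃ = 1.8472 − 0.02·14.3888 = 1.559424
p₄ = 1.559424 − 0.02·13.237696 = 1.29467008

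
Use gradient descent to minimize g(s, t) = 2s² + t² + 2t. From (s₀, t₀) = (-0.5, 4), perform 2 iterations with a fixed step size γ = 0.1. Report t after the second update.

2.2

∇g = (4s, 2t + 2)
(s₁, t₁) = (-0.5, 4) − 0.1·(-2, 10) = (-0.3, 3)
(s₂, t₂) = (-0.3, 3) − 0.1·(-1.2, 8) = (-0.18, 2.2)
t = 2.2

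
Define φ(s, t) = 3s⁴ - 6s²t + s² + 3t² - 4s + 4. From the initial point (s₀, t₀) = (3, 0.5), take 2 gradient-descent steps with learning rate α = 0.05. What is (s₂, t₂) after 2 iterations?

∇φ = (12s³ - 12st + 2s - 4, -6s² + 6t)
(s₁, t₁) = (3, 0.5) − 0.05·(308, -51) = (-12.4, 3.05)
(s₂, t₂) = (-12.4, 3.05) − 0.05·(-22454.448, -904.26) = (1110.3224, 48.263)

(1110.3224, 48.263)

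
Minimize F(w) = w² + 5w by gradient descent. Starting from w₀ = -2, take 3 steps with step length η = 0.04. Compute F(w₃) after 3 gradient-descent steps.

F′(w) = 2w + 5
Step 1: F′(-2) = 1; w₁ = -2 − 0.04·1 = -2.04
Step 2: F′(-2.04) = 0.92; w₂ = -2.04 − 0.04·0.92 = -2.0768
Step 3: F′(-2.0768) = 0.8464; w₃ = -2.0768 − 0.04·0.8464 = -2.110656
F(-2.110656) = -6.098411249664

-6.098411249664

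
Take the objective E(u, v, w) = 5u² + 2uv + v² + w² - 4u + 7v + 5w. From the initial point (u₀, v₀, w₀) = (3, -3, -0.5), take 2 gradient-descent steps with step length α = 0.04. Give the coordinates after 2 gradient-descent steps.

(1.7424, -3.4736, -0.8072)

∇E = (10u + 2v - 4, 2u + 2v + 7, 2w + 5)
(u₁, v₁, w₁) = (3, -3, -0.5) − 0.04·(20, 7, 4) = (2.2, -3.28, -0.66)
(u₂, v₂, w₂) = (2.2, -3.28, -0.66) − 0.04·(11.44, 4.84, 3.68) = (1.7424, -3.4736, -0.8072)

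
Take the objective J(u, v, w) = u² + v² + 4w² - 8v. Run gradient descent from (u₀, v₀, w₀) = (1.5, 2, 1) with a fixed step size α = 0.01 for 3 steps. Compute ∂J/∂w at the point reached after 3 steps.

∇J = (2u, 2v - 8, 8w)
(u₁, v₁, w₁) = (1.5, 2, 1) − 0.01·(3, -4, 8) = (1.47, 2.04, 0.92)
(u₂, v₂, w₂) = (1.47, 2.04, 0.92) − 0.01·(2.94, -3.92, 7.36) = (1.4406, 2.0792, 0.8464)
(u₃, v₃, w₃) = (1.4406, 2.0792, 0.8464) − 0.01·(2.8812, -3.8416, 6.7712) = (1.411788, 2.117616, 0.778688)
∂J/∂w at (1.411788, 2.117616, 0.778688) = 6.229504

6.229504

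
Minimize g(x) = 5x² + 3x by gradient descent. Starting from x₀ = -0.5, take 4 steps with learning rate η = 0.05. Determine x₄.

g′(x) = 10x + 3
Step 1: g′(-0.5) = -2; x₁ = -0.5 − 0.05·(-2) = -0.4
Step 2: g′(-0.4) = -1; x₂ = -0.4 − 0.05·(-1) = -0.35
Step 3: g′(-0.35) = -0.5; x₃ = -0.35 − 0.05·(-0.5) = -0.325
Step 4: g′(-0.325) = -0.25; x₄ = -0.325 − 0.05·(-0.25) = -0.3125

-0.3125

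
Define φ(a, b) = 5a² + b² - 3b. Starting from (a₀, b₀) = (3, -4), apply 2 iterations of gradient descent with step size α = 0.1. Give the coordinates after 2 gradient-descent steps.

∇φ = (10a, 2b - 3)
(a₁, b₁) = (3, -4) − 0.1·(30, -11) = (0, -2.9)
(a₂, b₂) = (0, -2.9) − 0.1·(0, -8.8) = (0, -2.02)

(0, -2.02)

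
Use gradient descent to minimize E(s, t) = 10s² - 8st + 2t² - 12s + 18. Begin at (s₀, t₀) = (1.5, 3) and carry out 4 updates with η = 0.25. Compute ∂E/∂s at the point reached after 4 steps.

∇E = (20s - 8t - 12, -8s + 4t)
(s₁, t₁) = (1.5, 3) − 0.25·(-6, 0) = (3, 3)
(s₂, t₂) = (3, 3) − 0.25·(24, -12) = (-3, 6)
(s₃, t₃) = (-3, 6) − 0.25·(-120, 48) = (27, -6)
(s₄, t₄) = (27, -6) − 0.25·(576, -240) = (-117, 54)
∂E/∂s at (-117, 54) = -2784

-2784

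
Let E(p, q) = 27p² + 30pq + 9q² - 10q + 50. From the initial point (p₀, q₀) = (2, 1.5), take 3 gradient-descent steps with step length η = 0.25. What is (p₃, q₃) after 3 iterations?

∇E = (54p + 30q, 30p + 18q - 10)
Step 1: at (2, 1.5), ∇E = (153, 77) → (2, 1.5) − 0.25·(153, 77) = (-36.25, -17.75)
Step 2: at (-36.25, -17.75), ∇E = (-2490, -1417) → (-36.25, -17.75) − 0.25·(-2490, -1417) = (586.25, 336.5)
Step 3: at (586.25, 336.5), ∇E = (41752.5, 23634.5) → (586.25, 336.5) − 0.25·(41752.5, 23634.5) = (-9851.875, -5572.125)

(-9851.875, -5572.125)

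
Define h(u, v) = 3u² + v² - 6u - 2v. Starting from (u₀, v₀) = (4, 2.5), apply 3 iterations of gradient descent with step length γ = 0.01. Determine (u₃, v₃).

∇h = (6u - 6, 2v - 2)
(u₁, v₁) = (4, 2.5) − 0.01·(18, 3) = (3.82, 2.47)
(u₂, v₂) = (3.82, 2.47) − 0.01·(16.92, 2.94) = (3.6508, 2.4406)
(u₃, v₃) = (3.6508, 2.4406) − 0.01·(15.9048, 2.8812) = (3.491752, 2.411788)

(3.491752, 2.411788)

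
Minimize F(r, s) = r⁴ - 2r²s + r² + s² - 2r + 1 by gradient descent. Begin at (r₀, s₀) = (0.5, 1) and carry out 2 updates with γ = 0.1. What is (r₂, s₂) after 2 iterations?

∇F = (4r³ - 4rs + 2r - 2, -2r² + 2s)
(r₁, s₁) = (0.5, 1) − 0.1·(-2.5, 1.5) = (0.75, 0.85)
(r₂, s₂) = (0.75, 0.85) − 0.1·(-1.3625, 0.575) = (0.88625, 0.7925)

(0.88625, 0.7925)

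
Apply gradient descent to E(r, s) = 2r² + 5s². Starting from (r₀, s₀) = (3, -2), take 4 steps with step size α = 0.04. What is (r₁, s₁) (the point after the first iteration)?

(2.52, -1.2)

∇E = (4r, 10s)
Step 1: at (3, -2), ∇E = (12, -20) → (3, -2) − 0.04·(12, -20) = (2.52, -1.2)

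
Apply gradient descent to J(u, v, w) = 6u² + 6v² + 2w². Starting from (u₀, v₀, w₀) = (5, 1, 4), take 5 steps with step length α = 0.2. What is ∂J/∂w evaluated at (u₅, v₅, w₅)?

0.00512

∇J = (12u, 12v, 4w)
(u₁, v₁, w₁) = (5, 1, 4) − 0.2·(60, 12, 16) = (-7, -1.4, 0.8)
(u₂, v₂, w₂) = (-7, -1.4, 0.8) − 0.2·(-84, -16.8, 3.2) = (9.8, 1.96, 0.16)
(u₃, v₃, w₃) = (9.8, 1.96, 0.16) − 0.2·(117.6, 23.52, 0.64) = (-13.72, -2.744, 0.032)
(u₄, v₄, w₄) = (-13.72, -2.744, 0.032) − 0.2·(-164.64, -32.928, 0.128) = (19.208, 3.8416, 0.0064)
(u₅, v₅, w₅) = (19.208, 3.8416, 0.0064) − 0.2·(230.496, 46.0992, 0.0256) = (-26.8912, -5.37824, 0.00128)
∂J/∂w at (-26.8912, -5.37824, 0.00128) = 0.00512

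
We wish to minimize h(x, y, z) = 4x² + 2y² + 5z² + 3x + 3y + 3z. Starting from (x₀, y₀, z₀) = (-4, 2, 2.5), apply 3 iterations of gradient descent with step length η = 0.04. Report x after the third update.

-1.514816

∇h = (8x + 3, 4y + 3, 10z + 3)
(x₁, y₁, z₁) = (-4, 2, 2.5) − 0.04·(-29, 11, 28) = (-2.84, 1.56, 1.38)
(x₂, y₂, z₂) = (-2.84, 1.56, 1.38) − 0.04·(-19.72, 9.24, 16.8) = (-2.0512, 1.1904, 0.708)
(x₃, y₃, z₃) = (-2.0512, 1.1904, 0.708) − 0.04·(-13.4096, 7.7616, 10.08) = (-1.514816, 0.879936, 0.3048)
x = -1.514816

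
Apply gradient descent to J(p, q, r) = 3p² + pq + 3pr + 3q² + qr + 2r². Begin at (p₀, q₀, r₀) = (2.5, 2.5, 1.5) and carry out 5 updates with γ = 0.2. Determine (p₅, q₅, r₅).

∇J = (6p + q + 3r, p + 6q + r, 3p + q + 4r)
(p₁, q₁, r₁) = (2.5, 2.5, 1.5) − 0.2·(22, 19, 16) = (-1.9, -1.3, -1.7)
(p₂, q₂, r₂) = (-1.9, -1.3, -1.7) − 0.2·(-17.8, -11.4, -13.8) = (1.66, 0.98, 1.06)
(p₃, q₃, r₃) = (1.66, 0.98, 1.06) − 0.2·(14.12, 8.6, 10.2) = (-1.164, -0.74, -0.98)
(p₄, q₄, r₄) = (-1.164, -0.74, -0.98) − 0.2·(-10.664, -6.584, -8.152) = (0.9688, 0.5768, 0.6504)
(p₅, q₅, r₅) = (0.9688, 0.5768, 0.6504) − 0.2·(8.3408, 5.08, 6.0848) = (-0.69936, -0.4392, -0.56656)

(-0.69936, -0.4392, -0.56656)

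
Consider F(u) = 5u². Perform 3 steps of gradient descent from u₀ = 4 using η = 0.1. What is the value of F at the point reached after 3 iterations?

F′(u) = 10u
Step 1: F′(4) = 40; u₁ = 4 − 0.1·40 = 0
Step 2: F′(0) = 0; u₂ = 0 − 0.1·0 = 0
Step 3: F′(0) = 0; u₃ = 0 − 0.1·0 = 0
F(0) = 0

0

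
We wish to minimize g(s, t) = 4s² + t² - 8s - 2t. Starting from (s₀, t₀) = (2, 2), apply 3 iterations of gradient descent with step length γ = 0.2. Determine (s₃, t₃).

(0.784, 1.216)

∇g = (8s - 8, 2t - 2)
(s₁, t₁) = (2, 2) − 0.2·(8, 2) = (0.4, 1.6)
(s₂, t₂) = (0.4, 1.6) − 0.2·(-4.8, 1.2) = (1.36, 1.36)
(s₃, t₃) = (1.36, 1.36) − 0.2·(2.88, 0.72) = (0.784, 1.216)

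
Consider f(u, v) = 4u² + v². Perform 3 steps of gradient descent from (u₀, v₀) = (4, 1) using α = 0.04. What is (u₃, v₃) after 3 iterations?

∇f = (8u, 2v)
(u₁, v₁) = (4, 1) − 0.04·(32, 2) = (2.72, 0.92)
(u₂, v₂) = (2.72, 0.92) − 0.04·(21.76, 1.84) = (1.8496, 0.8464)
(u₃, v₃) = (1.8496, 0.8464) − 0.04·(14.7968, 1.6928) = (1.257728, 0.778688)

(1.257728, 0.778688)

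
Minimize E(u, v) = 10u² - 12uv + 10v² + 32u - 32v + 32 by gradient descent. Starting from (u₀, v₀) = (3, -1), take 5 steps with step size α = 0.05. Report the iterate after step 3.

(-1.432, 1.864)

∇E = (20u - 12v + 32, -12u + 20v - 32)
(u₁, v₁) = (3, -1) − 0.05·(104, -88) = (-2.2, 3.4)
(u₂, v₂) = (-2.2, 3.4) − 0.05·(-52.8, 62.4) = (0.44, 0.28)
(u₃, v₃) = (0.44, 0.28) − 0.05·(37.44, -31.68) = (-1.432, 1.864)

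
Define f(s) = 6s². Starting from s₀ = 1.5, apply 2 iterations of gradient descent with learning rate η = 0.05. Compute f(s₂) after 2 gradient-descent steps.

0.3456

f′(s) = 12s
Step 1: f′(1.5) = 18; s₁ = 1.5 − 0.05·18 = 0.6
Step 2: f′(0.6) = 7.2; s₂ = 0.6 − 0.05·7.2 = 0.24
f(0.24) = 0.3456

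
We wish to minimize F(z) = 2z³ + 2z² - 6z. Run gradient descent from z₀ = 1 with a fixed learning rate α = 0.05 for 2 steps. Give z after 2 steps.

0.748

F′(z) = 6z² + 4z - 6
z₁ = 1 − 0.05·4 = 0.8
z₂ = 0.8 − 0.05·1.04 = 0.748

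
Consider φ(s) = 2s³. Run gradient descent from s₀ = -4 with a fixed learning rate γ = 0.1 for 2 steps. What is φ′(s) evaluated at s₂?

93115.078656

φ′(s) = 6s²
s₁ = -4 − 0.1·96 = -13.6
s₂ = -13.6 − 0.1·1109.76 = -124.576
φ′(s) at (-124.576) = 93115.078656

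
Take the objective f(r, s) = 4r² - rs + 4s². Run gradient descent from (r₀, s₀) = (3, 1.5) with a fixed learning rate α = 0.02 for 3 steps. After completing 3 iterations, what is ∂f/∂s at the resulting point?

6.296148

∇f = (8r - s, -r + 8s)
Step 1: at (3, 1.5), ∇f = (22.5, 9) → (3, 1.5) − 0.02·(22.5, 9) = (2.55, 1.32)
Step 2: at (2.55, 1.32), ∇f = (19.08, 8.01) → (2.55, 1.32) − 0.02·(19.08, 8.01) = (2.1684, 1.1598)
Step 3: at (2.1684, 1.1598), ∇f = (16.1874, 7.11) → (2.1684, 1.1598) − 0.02·(16.1874, 7.11) = (1.844652, 1.0176)
∂f/∂s at (1.844652, 1.0176) = 6.296148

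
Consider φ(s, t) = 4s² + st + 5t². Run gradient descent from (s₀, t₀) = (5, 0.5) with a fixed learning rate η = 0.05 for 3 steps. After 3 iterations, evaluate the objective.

∇φ = (8s + t, s + 10t)
(s₁, t₁) = (5, 0.5) − 0.05·(40.5, 10) = (2.975, 0)
(s₂, t₂) = (2.975, 0) − 0.05·(23.8, 2.975) = (1.785, -0.14875)
(s₃, t₃) = (1.785, -0.14875) − 0.05·(14.13125, 0.2975) = (1.0784375, -0.163625)
φ(1.0784375, -0.163625) = 4.6095161328125

4.6095161328125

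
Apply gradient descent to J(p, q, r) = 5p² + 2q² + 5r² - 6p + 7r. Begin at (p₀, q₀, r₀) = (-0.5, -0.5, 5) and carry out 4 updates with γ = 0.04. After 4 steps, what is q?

-0.24893568

∇J = (10p - 6, 4q, 10r + 7)
(p₁, q₁, r₁) = (-0.5, -0.5, 5) − 0.04·(-11, -2, 57) = (-0.06, -0.42, 2.72)
(p₂, q₂, r₂) = (-0.06, -0.42, 2.72) − 0.04·(-6.6, -1.68, 34.2) = (0.204, -0.3528, 1.352)
(p₃, q₃, r₃) = (0.204, -0.3528, 1.352) − 0.04·(-3.96, -1.4112, 20.52) = (0.3624, -0.296352, 0.5312)
(p₄, q₄, r₄) = (0.3624, -0.296352, 0.5312) − 0.04·(-2.376, -1.185408, 12.312) = (0.45744, -0.24893568, 0.03872)
q = -0.24893568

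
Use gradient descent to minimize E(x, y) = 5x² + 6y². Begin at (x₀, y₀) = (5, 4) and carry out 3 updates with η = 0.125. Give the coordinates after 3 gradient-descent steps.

∇E = (10x, 12y)
Step 1: at (5, 4), ∇E = (50, 48) → (5, 4) − 0.125·(50, 48) = (-1.25, -2)
Step 2: at (-1.25, -2), ∇E = (-12.5, -24) → (-1.25, -2) − 0.125·(-12.5, -24) = (0.3125, 1)
Step 3: at (0.3125, 1), ∇E = (3.125, 12) → (0.3125, 1) − 0.125·(3.125, 12) = (-0.078125, -0.5)

(-0.078125, -0.5)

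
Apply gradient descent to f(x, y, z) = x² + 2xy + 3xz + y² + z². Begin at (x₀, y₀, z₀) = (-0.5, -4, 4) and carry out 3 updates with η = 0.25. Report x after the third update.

∇f = (2x + 2y + 3z, 2x + 2y, 3x + 2z)
Step 1: at (-0.5, -4, 4), ∇f = (3, -9, 6.5) → (-0.5, -4, 4) − 0.25·(3, -9, 6.5) = (-1.25, -1.75, 2.375)
Step 2: at (-1.25, -1.75, 2.375), ∇f = (1.125, -6, 1) → (-1.25, -1.75, 2.375) − 0.25·(1.125, -6, 1) = (-1.53125, -0.25, 2.125)
Step 3: at (-1.53125, -0.25, 2.125), ∇f = (2.8125, -3.5625, -0.34375) → (-1.53125, -0.25, 2.125) − 0.25·(2.8125, -3.5625, -0.34375) = (-2.234375, 0.640625, 2.2109375)
x = -2.234375

-2.234375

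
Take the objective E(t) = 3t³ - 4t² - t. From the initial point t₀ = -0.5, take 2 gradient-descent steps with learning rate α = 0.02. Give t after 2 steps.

-0.7476845

E′(t) = 9t² - 8t - 1
t₁ = -0.5 − 0.02·5.25 = -0.605
t₂ = -0.605 − 0.02·7.134225 = -0.7476845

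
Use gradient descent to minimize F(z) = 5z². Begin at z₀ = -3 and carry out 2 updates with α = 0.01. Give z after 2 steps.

F′(z) = 10z
z₁ = -3 − 0.01·(-30) = -2.7
z₂ = -2.7 − 0.01·(-27) = -2.43

-2.43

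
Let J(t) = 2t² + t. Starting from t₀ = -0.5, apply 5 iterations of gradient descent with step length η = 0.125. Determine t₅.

J′(t) = 4t + 1
t₁ = -0.5 − 0.125·(-1) = -0.375
t₂ = -0.375 − 0.125·(-0.5) = -0.3125
t₃ = -0.3125 − 0.125·(-0.25) = -0.28125
t₄ = -0.28125 − 0.125·(-0.125) = -0.265625
t₅ = -0.265625 − 0.125·(-0.0625) = -0.2578125

-0.2578125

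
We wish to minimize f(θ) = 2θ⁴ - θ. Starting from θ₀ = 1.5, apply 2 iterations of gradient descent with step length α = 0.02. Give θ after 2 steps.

0.84940928

f′(θ) = 8θ³ - 1
Step 1: f′(1.5) = 26; θ₁ = 1.5 − 0.02·26 = 0.98
Step 2: f′(0.98) = 6.529536; θ₂ = 0.98 − 0.02·6.529536 = 0.84940928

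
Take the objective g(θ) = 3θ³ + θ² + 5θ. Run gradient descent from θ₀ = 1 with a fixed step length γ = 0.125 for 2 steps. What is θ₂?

g′(θ) = 9θ² + 2θ + 5
θ₁ = 1 − 0.125·16 = -1
θ₂ = -1 − 0.125·12 = -2.5

-2.5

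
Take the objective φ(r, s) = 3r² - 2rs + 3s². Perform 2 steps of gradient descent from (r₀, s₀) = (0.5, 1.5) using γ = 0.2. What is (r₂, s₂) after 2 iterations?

∇φ = (6r - 2s, -2r + 6s)
Step 1: at (0.5, 1.5), ∇φ = (0, 8) → (0.5, 1.5) − 0.2·(0, 8) = (0.5, -0.1)
Step 2: at (0.5, -0.1), ∇φ = (3.2, -1.6) → (0.5, -0.1) − 0.2·(3.2, -1.6) = (-0.14, 0.22)

(-0.14, 0.22)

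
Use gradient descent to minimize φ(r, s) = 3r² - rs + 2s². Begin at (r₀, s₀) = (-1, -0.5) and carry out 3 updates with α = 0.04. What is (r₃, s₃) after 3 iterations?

∇φ = (6r - s, -r + 4s)
Step 1: at (-1, -0.5), ∇φ = (-5.5, -1) → (-1, -0.5) − 0.04·(-5.5, -1) = (-0.78, -0.46)
Step 2: at (-0.78, -0.46), ∇φ = (-4.22, -1.06) → (-0.78, -0.46) − 0.04·(-4.22, -1.06) = (-0.6112, -0.4176)
Step 3: at (-0.6112, -0.4176), ∇φ = (-3.2496, -1.0592) → (-0.6112, -0.4176) − 0.04·(-3.2496, -1.0592) = (-0.481216, -0.375232)

(-0.481216, -0.375232)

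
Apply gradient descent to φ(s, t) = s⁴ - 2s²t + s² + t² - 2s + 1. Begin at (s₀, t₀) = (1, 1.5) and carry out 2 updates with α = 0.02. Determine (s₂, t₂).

(1.07154688, 1.464064)

∇φ = (4s³ - 4st + 2s - 2, -2s² + 2t)
(s₁, t₁) = (1, 1.5) − 0.02·(-2, 1) = (1.04, 1.48)
(s₂, t₂) = (1.04, 1.48) − 0.02·(-1.577344, 0.7968) = (1.07154688, 1.464064)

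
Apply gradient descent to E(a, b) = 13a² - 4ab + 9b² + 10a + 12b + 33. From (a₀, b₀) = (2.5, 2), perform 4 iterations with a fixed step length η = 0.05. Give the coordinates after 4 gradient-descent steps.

∇E = (26a - 4b + 10, -4a + 18b + 12)
(a₁, b₁) = (2.5, 2) − 0.05·(67, 38) = (-0.85, 0.1)
(a₂, b₂) = (-0.85, 0.1) − 0.05·(-12.5, 17.2) = (-0.225, -0.76)
(a₃, b₃) = (-0.225, -0.76) − 0.05·(7.19, -0.78) = (-0.5845, -0.721)
(a₄, b₄) = (-0.5845, -0.721) − 0.05·(-2.313, 1.36) = (-0.46885, -0.789)

(-0.46885, -0.789)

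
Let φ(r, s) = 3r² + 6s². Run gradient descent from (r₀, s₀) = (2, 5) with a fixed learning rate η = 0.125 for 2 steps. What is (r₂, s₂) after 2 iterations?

∇φ = (6r, 12s)
(r₁, s₁) = (2, 5) − 0.125·(12, 60) = (0.5, -2.5)
(r₂, s₂) = (0.5, -2.5) − 0.125·(3, -30) = (0.125, 1.25)

(0.125, 1.25)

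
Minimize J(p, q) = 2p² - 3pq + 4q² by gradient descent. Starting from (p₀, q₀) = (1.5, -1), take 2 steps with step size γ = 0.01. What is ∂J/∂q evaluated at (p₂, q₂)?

-10.08365

∇J = (4p - 3q, -3p + 8q)
Step 1: at (1.5, -1), ∇J = (9, -12.5) → (1.5, -1) − 0.01·(9, -12.5) = (1.41, -0.875)
Step 2: at (1.41, -0.875), ∇J = (8.265, -11.23) → (1.41, -0.875) − 0.01·(8.265, -11.23) = (1.32735, -0.7627)
∂J/∂q at (1.32735, -0.7627) = -10.08365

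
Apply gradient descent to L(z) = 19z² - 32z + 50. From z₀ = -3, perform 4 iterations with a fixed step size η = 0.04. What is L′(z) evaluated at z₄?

-10.67495936

L′(z) = 38z - 32
Step 1: L′(-3) = -146; z₁ = -3 − 0.04·(-146) = 2.84
Step 2: L′(2.84) = 75.92; z₂ = 2.84 − 0.04·75.92 = -0.1968
Step 3: L′(-0.1968) = -39.4784; z₃ = -0.1968 − 0.04·(-39.4784) = 1.382336
Step 4: L′(1.382336) = 20.528768; z₄ = 1.382336 − 0.04·20.528768 = 0.56118528
L′(z) at (0.56118528) = -10.67495936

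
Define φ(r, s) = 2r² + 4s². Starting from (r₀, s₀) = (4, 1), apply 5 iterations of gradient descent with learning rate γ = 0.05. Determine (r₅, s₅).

∇φ = (4r, 8s)
Step 1: at (4, 1), ∇φ = (16, 8) → (4, 1) − 0.05·(16, 8) = (3.2, 0.6)
Step 2: at (3.2, 0.6), ∇φ = (12.8, 4.8) → (3.2, 0.6) − 0.05·(12.8, 4.8) = (2.56, 0.36)
Step 3: at (2.56, 0.36), ∇φ = (10.24, 2.88) → (2.56, 0.36) − 0.05·(10.24, 2.88) = (2.048, 0.216)
Step 4: at (2.048, 0.216), ∇φ = (8.192, 1.728) → (2.048, 0.216) − 0.05·(8.192, 1.728) = (1.6384, 0.1296)
Step 5: at (1.6384, 0.1296), ∇φ = (6.5536, 1.0368) → (1.6384, 0.1296) − 0.05·(6.5536, 1.0368) = (1.31072, 0.07776)

(1.31072, 0.07776)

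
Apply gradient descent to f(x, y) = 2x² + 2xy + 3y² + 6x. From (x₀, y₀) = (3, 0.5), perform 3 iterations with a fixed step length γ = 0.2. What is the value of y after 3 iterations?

0.22

∇f = (4x + 2y + 6, 2x + 6y)
Step 1: at (3, 0.5), ∇f = (19, 9) → (3, 0.5) − 0.2·(19, 9) = (-0.8, -1.3)
Step 2: at (-0.8, -1.3), ∇f = (0.2, -9.4) → (-0.8, -1.3) − 0.2·(0.2, -9.4) = (-0.84, 0.58)
Step 3: at (-0.84, 0.58), ∇f = (3.8, 1.8) → (-0.84, 0.58) − 0.2·(3.8, 1.8) = (-1.6, 0.22)
y = 0.22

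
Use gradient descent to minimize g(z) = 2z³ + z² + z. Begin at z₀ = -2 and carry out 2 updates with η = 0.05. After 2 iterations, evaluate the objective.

-322.94268405021875

g′(z) = 6z² + 2z + 1
Step 1: g′(-2) = 21; z₁ = -2 − 0.05·21 = -3.05
Step 2: g′(-3.05) = 50.715; z₂ = -3.05 − 0.05·50.715 = -5.58575
g(-5.58575) = -322.94268405021875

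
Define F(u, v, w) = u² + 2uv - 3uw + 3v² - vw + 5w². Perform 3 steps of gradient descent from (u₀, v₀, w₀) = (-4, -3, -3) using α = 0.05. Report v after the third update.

∇F = (2u + 2v - 3w, 2u + 6v - w, -3u - v + 10w)
(u₁, v₁, w₁) = (-4, -3, -3) − 0.05·(-5, -23, -15) = (-3.75, -1.85, -2.25)
(u₂, v₂, w₂) = (-3.75, -1.85, -2.25) − 0.05·(-4.45, -16.35, -9.4) = (-3.5275, -1.0325, -1.78)
(u₃, v₃, w₃) = (-3.5275, -1.0325, -1.78) − 0.05·(-3.78, -11.47, -6.185) = (-3.3385, -0.459, -1.47075)
v = -0.459

-0.459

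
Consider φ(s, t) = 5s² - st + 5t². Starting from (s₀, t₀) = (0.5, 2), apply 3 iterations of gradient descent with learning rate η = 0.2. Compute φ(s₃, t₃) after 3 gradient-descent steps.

22.162176

∇φ = (10s - t, -s + 10t)
Step 1: at (0.5, 2), ∇φ = (3, 19.5) → (0.5, 2) − 0.2·(3, 19.5) = (-0.1, -1.9)
Step 2: at (-0.1, -1.9), ∇φ = (0.9, -18.9) → (-0.1, -1.9) − 0.2·(0.9, -18.9) = (-0.28, 1.88)
Step 3: at (-0.28, 1.88), ∇φ = (-4.68, 19.08) → (-0.28, 1.88) − 0.2·(-4.68, 19.08) = (0.656, -1.936)
φ(0.656, -1.936) = 22.162176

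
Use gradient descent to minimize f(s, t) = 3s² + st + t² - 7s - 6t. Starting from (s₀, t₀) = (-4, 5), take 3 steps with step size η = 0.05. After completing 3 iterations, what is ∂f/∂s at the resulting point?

∇f = (6s + t - 7, s + 2t - 6)
(s₁, t₁) = (-4, 5) − 0.05·(-26, 0) = (-2.7, 5)
(s₂, t₂) = (-2.7, 5) − 0.05·(-18.2, 1.3) = (-1.79, 4.935)
(s₃, t₃) = (-1.79, 4.935) − 0.05·(-12.805, 2.08) = (-1.14975, 4.831)
∂f/∂s at (-1.14975, 4.831) = -9.0675

-9.0675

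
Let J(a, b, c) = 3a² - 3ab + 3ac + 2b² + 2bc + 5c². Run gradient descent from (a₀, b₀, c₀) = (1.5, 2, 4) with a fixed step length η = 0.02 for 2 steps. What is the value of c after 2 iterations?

2.2812

∇J = (6a - 3b + 3c, -3a + 4b + 2c, 3a + 2b + 10c)
Step 1: at (1.5, 2, 4), ∇J = (15, 11.5, 48.5) → (1.5, 2, 4) − 0.02·(15, 11.5, 48.5) = (1.2, 1.77, 3.03)
Step 2: at (1.2, 1.77, 3.03), ∇J = (10.98, 9.54, 37.44) → (1.2, 1.77, 3.03) − 0.02·(10.98, 9.54, 37.44) = (0.9804, 1.5792, 2.2812)
c = 2.2812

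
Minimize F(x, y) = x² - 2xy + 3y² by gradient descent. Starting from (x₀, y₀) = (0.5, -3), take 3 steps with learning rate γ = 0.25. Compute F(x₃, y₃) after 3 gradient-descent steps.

3.78125

∇F = (2x - 2y, -2x + 6y)
Step 1: at (0.5, -3), ∇F = (7, -19) → (0.5, -3) − 0.25·(7, -19) = (-1.25, 1.75)
Step 2: at (-1.25, 1.75), ∇F = (-6, 13) → (-1.25, 1.75) − 0.25·(-6, 13) = (0.25, -1.5)
Step 3: at (0.25, -1.5), ∇F = (3.5, -9.5) → (0.25, -1.5) − 0.25·(3.5, -9.5) = (-0.625, 0.875)
F(-0.625, 0.875) = 3.78125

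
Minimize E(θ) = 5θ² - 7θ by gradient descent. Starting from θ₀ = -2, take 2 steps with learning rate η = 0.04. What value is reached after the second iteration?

-0.272

E′(θ) = 10θ - 7
θ₁ = -2 − 0.04·(-27) = -0.92
θ₂ = -0.92 − 0.04·(-16.2) = -0.272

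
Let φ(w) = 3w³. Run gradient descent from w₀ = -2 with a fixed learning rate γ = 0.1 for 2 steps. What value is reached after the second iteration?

φ′(w) = 9w²
w₁ = -2 − 0.1·36 = -5.6
w₂ = -5.6 − 0.1·282.24 = -33.824

-33.824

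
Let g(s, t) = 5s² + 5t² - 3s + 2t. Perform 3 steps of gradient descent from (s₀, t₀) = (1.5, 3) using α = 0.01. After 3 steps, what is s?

1.1748

∇g = (10s - 3, 10t + 2)
Step 1: at (1.5, 3), ∇g = (12, 32) → (1.5, 3) − 0.01·(12, 32) = (1.38, 2.68)
Step 2: at (1.38, 2.68), ∇g = (10.8, 28.8) → (1.38, 2.68) − 0.01·(10.8, 28.8) = (1.272, 2.392)
Step 3: at (1.272, 2.392), ∇g = (9.72, 25.92) → (1.272, 2.392) − 0.01·(9.72, 25.92) = (1.1748, 2.1328)
s = 1.1748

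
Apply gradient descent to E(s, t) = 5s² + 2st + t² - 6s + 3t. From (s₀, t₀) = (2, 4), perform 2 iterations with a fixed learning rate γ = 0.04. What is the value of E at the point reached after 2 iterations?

∇E = (10s + 2t - 6, 2s + 2t + 3)
Step 1: at (2, 4), ∇E = (22, 15) → (2, 4) − 0.04·(22, 15) = (1.12, 3.4)
Step 2: at (1.12, 3.4), ∇E = (12, 12.04) → (1.12, 3.4) − 0.04·(12, 12.04) = (0.64, 2.9184)
E(0.64, 2.9184) = 19.21581056

19.21581056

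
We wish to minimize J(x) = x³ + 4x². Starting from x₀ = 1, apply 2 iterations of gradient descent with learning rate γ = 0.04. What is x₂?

0.343168

J′(x) = 3x² + 8x
Step 1: J′(1) = 11; x₁ = 1 − 0.04·11 = 0.56
Step 2: J′(0.56) = 5.4208; x₂ = 0.56 − 0.04·5.4208 = 0.343168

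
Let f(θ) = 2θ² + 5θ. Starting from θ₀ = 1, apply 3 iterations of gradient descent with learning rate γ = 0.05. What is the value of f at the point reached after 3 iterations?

-0.470792

f′(θ) = 4θ + 5
Step 1: f′(1) = 9; θ₁ = 1 − 0.05·9 = 0.55
Step 2: f′(0.55) = 7.2; θ₂ = 0.55 − 0.05·7.2 = 0.19
Step 3: f′(0.19) = 5.76; θ₃ = 0.19 − 0.05·5.76 = -0.098
f(-0.098) = -0.470792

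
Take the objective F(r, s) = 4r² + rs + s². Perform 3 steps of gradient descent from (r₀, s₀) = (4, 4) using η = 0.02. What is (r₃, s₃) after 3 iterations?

(2.18032, 3.34864)

∇F = (8r + s, r + 2s)
(r₁, s₁) = (4, 4) − 0.02·(36, 12) = (3.28, 3.76)
(r₂, s₂) = (3.28, 3.76) − 0.02·(30, 10.8) = (2.68, 3.544)
(r₃, s₃) = (2.68, 3.544) − 0.02·(24.984, 9.768) = (2.18032, 3.34864)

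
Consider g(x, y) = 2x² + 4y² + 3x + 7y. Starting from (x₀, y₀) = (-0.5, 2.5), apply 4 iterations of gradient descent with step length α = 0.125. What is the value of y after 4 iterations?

-0.875

∇g = (4x + 3, 8y + 7)
(x₁, y₁) = (-0.5, 2.5) − 0.125·(1, 27) = (-0.625, -0.875)
(x₂, y₂) = (-0.625, -0.875) − 0.125·(0.5, 0) = (-0.6875, -0.875)
(x₃, y₃) = (-0.6875, -0.875) − 0.125·(0.25, 0) = (-0.71875, -0.875)
(x₄, y₄) = (-0.71875, -0.875) − 0.125·(0.125, 0) = (-0.734375, -0.875)
y = -0.875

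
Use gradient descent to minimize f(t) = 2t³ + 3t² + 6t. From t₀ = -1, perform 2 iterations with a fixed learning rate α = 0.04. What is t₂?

-1.551424

f′(t) = 6t² + 6t + 6
t₁ = -1 − 0.04·6 = -1.24
t₂ = -1.24 − 0.04·7.7856 = -1.551424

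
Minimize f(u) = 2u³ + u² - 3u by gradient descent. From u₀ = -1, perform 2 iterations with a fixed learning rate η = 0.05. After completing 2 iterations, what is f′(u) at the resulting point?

f′(u) = 6u² + 2u - 3
u₁ = -1 − 0.05·1 = -1.05
u₂ = -1.05 − 0.05·1.515 = -1.12575
f′(u) at (-1.12575) = 2.352378375

2.352378375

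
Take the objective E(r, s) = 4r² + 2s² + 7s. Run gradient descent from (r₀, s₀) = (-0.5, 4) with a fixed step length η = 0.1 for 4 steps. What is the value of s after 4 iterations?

∇E = (8r, 4s + 7)
(r₁, s₁) = (-0.5, 4) − 0.1·(-4, 23) = (-0.1, 1.7)
(r₂, s₂) = (-0.1, 1.7) − 0.1·(-0.8, 13.8) = (-0.02, 0.32)
(r₃, s₃) = (-0.02, 0.32) − 0.1·(-0.16, 8.28) = (-0.004, -0.508)
(r₄, s₄) = (-0.004, -0.508) − 0.1·(-0.032, 4.968) = (-0.0008, -1.0048)
s = -1.0048

-1.0048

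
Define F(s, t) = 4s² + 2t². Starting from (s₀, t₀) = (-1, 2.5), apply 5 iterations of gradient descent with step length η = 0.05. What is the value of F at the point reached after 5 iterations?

∇F = (8s, 4t)
(s₁, t₁) = (-1, 2.5) − 0.05·(-8, 10) = (-0.6, 2)
(s₂, t₂) = (-0.6, 2) − 0.05·(-4.8, 8) = (-0.36, 1.6)
(s₃, t₃) = (-0.36, 1.6) − 0.05·(-2.88, 6.4) = (-0.216, 1.28)
(s₄, t₄) = (-0.216, 1.28) − 0.05·(-1.728, 5.12) = (-0.1296, 1.024)
(s₅, t₅) = (-0.1296, 1.024) − 0.05·(-1.0368, 4.096) = (-0.07776, 0.8192)
F(-0.07776, 0.8192) = 1.3663637504

1.3663637504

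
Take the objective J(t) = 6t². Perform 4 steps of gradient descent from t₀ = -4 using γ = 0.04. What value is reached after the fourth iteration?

J′(t) = 12t
Step 1: J′(-4) = -48; t₁ = -4 − 0.04·(-48) = -2.08
Step 2: J′(-2.08) = -24.96; t₂ = -2.08 − 0.04·(-24.96) = -1.0816
Step 3: J′(-1.0816) = -12.9792; t₃ = -1.0816 − 0.04·(-12.9792) = -0.562432
Step 4: J′(-0.562432) = -6.749184; t₄ = -0.562432 − 0.04·(-6.749184) = -0.29246464

-0.29246464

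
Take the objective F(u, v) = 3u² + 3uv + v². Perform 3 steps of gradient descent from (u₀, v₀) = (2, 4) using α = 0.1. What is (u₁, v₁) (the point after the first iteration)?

∇F = (6u + 3v, 3u + 2v)
Step 1: at (2, 4), ∇F = (24, 14) → (2, 4) − 0.1·(24, 14) = (-0.4, 2.6)

(-0.4, 2.6)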